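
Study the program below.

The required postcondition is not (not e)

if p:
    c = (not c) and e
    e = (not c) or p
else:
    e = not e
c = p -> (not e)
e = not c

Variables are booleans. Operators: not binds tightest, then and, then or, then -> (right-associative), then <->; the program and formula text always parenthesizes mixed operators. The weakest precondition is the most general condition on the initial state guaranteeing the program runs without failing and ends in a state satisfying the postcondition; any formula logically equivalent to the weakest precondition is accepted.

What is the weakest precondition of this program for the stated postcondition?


Working backward. After the program, the postcondition not (not e) must hold; in canonical form it is e.
Before e := not c: not c
Before c := p -> (not e): not (p -> (not e))
Then branch requires not (p -> (not ((not ((not c) and e)) or p))); else branch requires not (p -> e).
Before the if: (p -> (not (p -> (not ((not ((not c) and e)) or p))))) and ((not p) -> (not (p -> e)))
Answer: WP = (p -> (not (p -> (not ((not ((not c) and e)) or p))))) and ((not p) -> (not (p -> e)))


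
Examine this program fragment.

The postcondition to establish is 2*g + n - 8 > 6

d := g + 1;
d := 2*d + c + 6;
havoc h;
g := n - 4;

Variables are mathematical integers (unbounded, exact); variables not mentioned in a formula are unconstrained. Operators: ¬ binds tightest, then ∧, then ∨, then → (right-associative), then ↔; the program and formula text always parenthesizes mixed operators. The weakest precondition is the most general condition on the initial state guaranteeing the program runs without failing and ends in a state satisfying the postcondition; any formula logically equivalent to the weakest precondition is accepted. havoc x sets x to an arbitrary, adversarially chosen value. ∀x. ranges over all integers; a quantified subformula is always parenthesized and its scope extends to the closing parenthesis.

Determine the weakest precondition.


Working backward. After the program, the postcondition 2*g + n - 8 > 6 must hold; in canonical form it is 2*g + n > 14.
Before g := n - 4: 3*n > 22
Before havoc h: 3*n > 22
Before d := 2*d + c + 6: 3*n > 22
Before d := g + 1: 3*n > 22
Answer: WP = 3*n > 22


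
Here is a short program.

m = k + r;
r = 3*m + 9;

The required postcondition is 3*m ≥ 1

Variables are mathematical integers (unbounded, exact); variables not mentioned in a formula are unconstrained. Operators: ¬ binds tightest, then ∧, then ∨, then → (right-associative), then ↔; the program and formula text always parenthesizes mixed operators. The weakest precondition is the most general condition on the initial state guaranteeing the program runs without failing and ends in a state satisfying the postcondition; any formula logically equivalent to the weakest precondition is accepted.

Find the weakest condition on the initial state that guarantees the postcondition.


Working backward. After the program, 3*m ≥ 1 must hold.
Before r := 3*m + 9: 3*m ≥ 1
Before m := k + r: 3*k + 3*r ≥ 1
Answer: WP = 3*k + 3*r ≥ 1


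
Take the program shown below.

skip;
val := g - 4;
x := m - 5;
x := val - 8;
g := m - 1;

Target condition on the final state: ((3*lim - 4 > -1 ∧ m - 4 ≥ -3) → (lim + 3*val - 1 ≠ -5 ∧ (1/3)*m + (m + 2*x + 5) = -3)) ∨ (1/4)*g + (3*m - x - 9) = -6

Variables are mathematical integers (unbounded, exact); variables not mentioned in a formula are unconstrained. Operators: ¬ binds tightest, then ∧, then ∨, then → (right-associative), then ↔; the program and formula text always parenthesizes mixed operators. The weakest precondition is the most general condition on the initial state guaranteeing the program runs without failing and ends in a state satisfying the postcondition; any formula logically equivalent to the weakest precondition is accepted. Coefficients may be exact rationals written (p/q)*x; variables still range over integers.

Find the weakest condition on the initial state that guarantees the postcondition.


Working backward. After the program, the postcondition ((3*lim - 4 > -1 ∧ m - 4 ≥ -3) → (lim + 3*val - 1 ≠ -5 ∧ (1/3)*m + (m + 2*x + 5) = -3)) ∨ (1/4)*g + (3*m - x - 9) = -6 must hold; in canonical form it is ((3*lim > 3 ∧ m ≥ 1) → (lim + 3*val ≠ -4 ∧ (4/3)*m + 2*x = -8)) ∨ (1/4)*g + 3*m = x + 3.
Before g := m - 1: ((3*lim > 3 ∧ m ≥ 1) → (lim + 3*val ≠ -4 ∧ (4/3)*m + 2*x = -8)) ∨ (13/4)*m = x + 13/4
Before x := val - 8: ((3*lim > 3 ∧ m ≥ 1) → (lim + 3*val ≠ -4 ∧ (4/3)*m + 2*val = 8)) ∨ (13/4)*m = val - 19/4
Before x := m - 5: ((3*lim > 3 ∧ m ≥ 1) → (lim + 3*val ≠ -4 ∧ (4/3)*m + 2*val = 8)) ∨ (13/4)*m = val - 19/4
Before val := g - 4: ((3*lim > 3 ∧ m ≥ 1) → (3*g + lim ≠ 8 ∧ 2*g + (4/3)*m = 16)) ∨ (13/4)*m = g - 35/4
Before skip: ((3*lim > 3 ∧ m ≥ 1) → (3*g + lim ≠ 8 ∧ 2*g + (4/3)*m = 16)) ∨ (13/4)*m = g - 35/4
Answer: WP = ((3*lim > 3 ∧ m ≥ 1) → (3*g + lim ≠ 8 ∧ 2*g + (4/3)*m = 16)) ∨ (13/4)*m = g - 35/4


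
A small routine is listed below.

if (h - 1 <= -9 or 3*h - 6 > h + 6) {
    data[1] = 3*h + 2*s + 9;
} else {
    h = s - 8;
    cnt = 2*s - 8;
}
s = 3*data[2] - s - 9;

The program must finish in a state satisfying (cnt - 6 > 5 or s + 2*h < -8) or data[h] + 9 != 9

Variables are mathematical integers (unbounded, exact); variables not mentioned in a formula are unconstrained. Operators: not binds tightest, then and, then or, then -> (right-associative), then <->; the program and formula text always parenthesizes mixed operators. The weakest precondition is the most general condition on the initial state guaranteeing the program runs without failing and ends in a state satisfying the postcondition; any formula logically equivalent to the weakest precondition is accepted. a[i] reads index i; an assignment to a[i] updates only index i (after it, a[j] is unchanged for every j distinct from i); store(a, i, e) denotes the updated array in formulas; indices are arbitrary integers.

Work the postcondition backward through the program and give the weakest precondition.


Working backward. After the program, the postcondition (cnt - 6 > 5 or s + 2*h < -8) or data[h] + 9 != 9 must hold; in canonical form it is cnt > 11 or 2*h + s < -8 or data[h] != 0.
Before s := 3*data[2] - s - 9: cnt > 11 or 3*data[2] + 2*h < s + 1 or data[h] != 0
Then branch requires cnt > 11 or 3*data[2] + 2*h < s + 1 or store(data, 1, 3*h + 2*s + 9)[h] != 0; else branch requires 2*s > 19 or 3*data[2] + s < 17 or data[s - 8] != 0.
Before the if: ((h <= -8 or 2*h > 12) -> (cnt > 11 or 3*data[2] + 2*h < s + 1 or store(data, 1, 3*h + 2*s + 9)[h] != 0)) and ((not (h <= -8 or 2*h > 12)) -> (2*s > 19 or 3*data[2] + s < 17 or data[s - 8] != 0))
Answer: WP = ((h <= -8 or 2*h > 12) -> (cnt > 11 or 3*data[2] + 2*h < s + 1 or store(data, 1, 3*h + 2*s + 9)[h] != 0)) and ((not (h <= -8 or 2*h > 12)) -> (2*s > 19 or 3*data[2] + s < 17 or data[s - 8] != 0))


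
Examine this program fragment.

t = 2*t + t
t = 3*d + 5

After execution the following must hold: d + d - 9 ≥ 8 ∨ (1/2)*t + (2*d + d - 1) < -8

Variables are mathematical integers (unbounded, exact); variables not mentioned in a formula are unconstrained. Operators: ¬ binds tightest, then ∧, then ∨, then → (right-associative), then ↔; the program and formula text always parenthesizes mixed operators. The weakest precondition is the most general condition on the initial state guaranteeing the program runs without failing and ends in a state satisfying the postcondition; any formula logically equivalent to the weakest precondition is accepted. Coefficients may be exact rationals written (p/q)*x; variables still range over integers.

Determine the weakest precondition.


Working backward. After the program, the postcondition d + d - 9 ≥ 8 ∨ (1/2)*t + (2*d + d - 1) < -8 must hold; in canonical form it is 2*d ≥ 17 ∨ 3*d + (1/2)*t < -7.
Before t := 3*d + 5: 2*d ≥ 17 ∨ (9/2)*d < -19/2
Before t := 2*t + t: 2*d ≥ 17 ∨ (9/2)*d < -19/2
Answer: WP = 2*d ≥ 17 ∨ (9/2)*d < -19/2


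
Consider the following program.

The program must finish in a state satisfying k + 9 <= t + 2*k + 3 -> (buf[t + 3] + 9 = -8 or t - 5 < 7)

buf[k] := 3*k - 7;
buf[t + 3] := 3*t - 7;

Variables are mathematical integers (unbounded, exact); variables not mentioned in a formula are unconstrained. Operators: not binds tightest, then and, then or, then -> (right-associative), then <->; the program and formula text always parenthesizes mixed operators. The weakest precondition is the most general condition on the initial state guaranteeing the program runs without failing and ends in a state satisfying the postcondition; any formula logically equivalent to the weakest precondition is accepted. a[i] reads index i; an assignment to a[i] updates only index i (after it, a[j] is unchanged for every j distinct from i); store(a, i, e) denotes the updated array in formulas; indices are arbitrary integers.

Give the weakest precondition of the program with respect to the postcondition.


Working backward. After the program, the postcondition k + 9 <= t + 2*k + 3 -> (buf[t + 3] + 9 = -8 or t - 5 < 7) must hold; in canonical form it is k + t >= 6 -> (buf[t + 3] = -17 or t < 12).
Before buf[t + 3] := 3*t - 7: k + t >= 6 -> (store(buf, t + 3, 3*t - 7)[t + 3] = -17 or t < 12)
Before buf[k] := 3*k - 7: k + t >= 6 -> (store(store(buf, k, 3*k - 7), t + 3, 3*t - 7)[t + 3] = -17 or t < 12)
Answer: WP = k + t >= 6 -> (store(store(buf, k, 3*k - 7), t + 3, 3*t - 7)[t + 3] = -17 or t < 12)


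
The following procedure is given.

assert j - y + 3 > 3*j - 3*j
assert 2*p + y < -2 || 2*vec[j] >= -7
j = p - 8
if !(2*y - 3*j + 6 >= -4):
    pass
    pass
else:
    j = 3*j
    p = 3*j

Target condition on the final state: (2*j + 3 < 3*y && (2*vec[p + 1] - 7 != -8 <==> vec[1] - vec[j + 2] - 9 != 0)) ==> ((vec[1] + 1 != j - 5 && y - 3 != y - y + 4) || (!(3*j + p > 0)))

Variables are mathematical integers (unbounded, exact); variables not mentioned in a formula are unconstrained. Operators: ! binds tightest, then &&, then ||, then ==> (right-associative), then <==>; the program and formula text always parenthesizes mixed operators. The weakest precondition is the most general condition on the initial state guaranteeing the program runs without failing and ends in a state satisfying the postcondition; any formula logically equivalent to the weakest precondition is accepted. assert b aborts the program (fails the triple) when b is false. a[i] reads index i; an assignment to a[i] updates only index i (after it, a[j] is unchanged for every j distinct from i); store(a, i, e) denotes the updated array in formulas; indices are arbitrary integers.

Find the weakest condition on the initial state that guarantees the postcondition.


Working backward. After the program, the postcondition (2*j + 3 < 3*y && (2*vec[p + 1] - 7 != -8 <==> vec[1] - vec[j + 2] - 9 != 0)) ==> ((vec[1] + 1 != j - 5 && y - 3 != y - y + 4) || (!(3*j + p > 0))) must hold; in canonical form it is (2*j < 3*y - 3 && (2*vec[p + 1] != -1 <==> vec[1] != vec[j + 2] + 9)) ==> ((vec[1] != j - 6 && y != 7) || (!(3*j + p > 0))).
Then branch requires (2*j < 3*y - 3 && (2*vec[p + 1] != -1 <==> vec[1] != vec[j + 2] + 9)) ==> ((vec[1] != j - 6 && y != 7) || (!(3*j + p > 0))); else branch requires (6*j < 3*y - 3 && (2*vec[9*j + 1] != -1 <==> vec[1] != vec[3*j + 2] + 9)) ==> ((vec[1] != 3*j - 6 && y != 7) || (!(18*j > 0))).
Before the if: ((!(2*y >= 3*j - 10)) ==> ((2*j < 3*y - 3 && (2*vec[p + 1] != -1 <==> vec[1] != vec[j + 2] + 9)) ==> ((vec[1] != j - 6 && y != 7) || (!(3*j + p > 0))))) && (2*y >= 3*j - 10 ==> ((6*j < 3*y - 3 && (2*vec[9*j + 1] != -1 <==> vec[1] != vec[3*j + 2] + 9)) ==> ((vec[1] != 3*j - 6 && y != 7) || (!(18*j > 0)))))
Before j := p - 8: ((!(2*y >= 3*p - 34)) ==> ((2*p < 3*y + 13 && (2*vec[p + 1] != -1 <==> vec[1] != vec[p - 6] + 9)) ==> ((vec[1] != p - 14 && y != 7) || (!(4*p > 24))))) && (2*y >= 3*p - 34 ==> ((6*p < 3*y + 45 && (2*vec[9*p - 71] != -1 <==> vec[1] != vec[3*p - 22] + 9)) ==> ((vec[1] != 3*p - 30 && y != 7) || (!(18*p > 144)))))
Before assert 2*p + y < -2 || 2*vec[j] >= -7: (2*p + y < -2 || 2*vec[j] >= -7) && ((!(2*y >= 3*p - 34)) ==> ((2*p < 3*y + 13 && (2*vec[p + 1] != -1 <==> vec[1] != vec[p - 6] + 9)) ==> ((vec[1] != p - 14 && y != 7) || (!(4*p > 24))))) && (2*y >= 3*p - 34 ==> ((6*p < 3*y + 45 && (2*vec[9*p - 71] != -1 <==> vec[1] != vec[3*p - 22] + 9)) ==> ((vec[1] != 3*p - 30 && y != 7) || (!(18*p > 144)))))
Before assert j - y + 3 > 3*j - 3*j: j > y - 3 && (2*p + y < -2 || 2*vec[j] >= -7) && ((!(2*y >= 3*p - 34)) ==> ((2*p < 3*y + 13 && (2*vec[p + 1] != -1 <==> vec[1] != vec[p - 6] + 9)) ==> ((vec[1] != p - 14 && y != 7) || (!(4*p > 24))))) && (2*y >= 3*p - 34 ==> ((6*p < 3*y + 45 && (2*vec[9*p - 71] != -1 <==> vec[1] != vec[3*p - 22] + 9)) ==> ((vec[1] != 3*p - 30 && y != 7) || (!(18*p > 144)))))
Answer: WP = j > y - 3 && (2*p + y < -2 || 2*vec[j] >= -7) && ((!(2*y >= 3*p - 34)) ==> ((2*p < 3*y + 13 && (2*vec[p + 1] != -1 <==> vec[1] != vec[p - 6] + 9)) ==> ((vec[1] != p - 14 && y != 7) || (!(4*p > 24))))) && (2*y >= 3*p - 34 ==> ((6*p < 3*y + 45 && (2*vec[9*p - 71] != -1 <==> vec[1] != vec[3*p - 22] + 9)) ==> ((vec[1] != 3*p - 30 && y != 7) || (!(18*p > 144)))))


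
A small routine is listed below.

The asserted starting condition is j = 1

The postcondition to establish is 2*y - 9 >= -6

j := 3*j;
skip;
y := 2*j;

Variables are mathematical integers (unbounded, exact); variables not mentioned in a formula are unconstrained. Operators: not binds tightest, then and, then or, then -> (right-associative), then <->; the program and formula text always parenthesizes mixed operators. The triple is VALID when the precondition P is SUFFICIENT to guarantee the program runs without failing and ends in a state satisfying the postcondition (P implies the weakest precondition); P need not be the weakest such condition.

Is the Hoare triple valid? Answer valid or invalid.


Working backward. After the program, the postcondition 2*y - 9 >= -6 must hold; in canonical form it is 2*y >= 3.
Before y := 2*j: 4*j >= 3
Before skip: 4*j >= 3
Before j := 3*j: 12*j >= 3
The weakest precondition is 12*j >= 3.
Check whether j = 1 implies it.
Every state satisfying the precondition satisfies the weakest precondition: the implication holds.
Answer: valid


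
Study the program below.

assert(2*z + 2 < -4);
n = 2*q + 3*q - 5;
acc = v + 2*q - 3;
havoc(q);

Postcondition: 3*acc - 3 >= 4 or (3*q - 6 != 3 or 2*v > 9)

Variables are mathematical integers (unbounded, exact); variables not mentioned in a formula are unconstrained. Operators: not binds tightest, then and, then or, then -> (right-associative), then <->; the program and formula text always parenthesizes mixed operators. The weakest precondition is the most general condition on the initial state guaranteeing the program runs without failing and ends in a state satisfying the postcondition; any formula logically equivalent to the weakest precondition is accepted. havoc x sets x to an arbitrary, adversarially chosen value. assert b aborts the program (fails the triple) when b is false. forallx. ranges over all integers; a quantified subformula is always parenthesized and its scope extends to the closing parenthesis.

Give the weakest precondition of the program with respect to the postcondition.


Working backward. After the program, the postcondition 3*acc - 3 >= 4 or (3*q - 6 != 3 or 2*v > 9) must hold; in canonical form it is 3*acc >= 7 or 3*q != 9 or 2*v > 9.
Before havoc q: forall q_1. (3*acc >= 7 or 3*q_1 != 9 or 2*v > 9)
Before acc := v + 2*q - 3: forall q_1. (6*q + 3*v >= 16 or 3*q_1 != 9 or 2*v > 9)
Before n := 2*q + 3*q - 5: forall q_1. (6*q + 3*v >= 16 or 3*q_1 != 9 or 2*v > 9)
Before assert 2*z + 2 < -4: 2*z < -6 and (forall q_1. (6*q + 3*v >= 16 or 3*q_1 != 9 or 2*v > 9))
Answer: WP = 2*z < -6 and (forall q_1. (6*q + 3*v >= 16 or 3*q_1 != 9 or 2*v > 9))


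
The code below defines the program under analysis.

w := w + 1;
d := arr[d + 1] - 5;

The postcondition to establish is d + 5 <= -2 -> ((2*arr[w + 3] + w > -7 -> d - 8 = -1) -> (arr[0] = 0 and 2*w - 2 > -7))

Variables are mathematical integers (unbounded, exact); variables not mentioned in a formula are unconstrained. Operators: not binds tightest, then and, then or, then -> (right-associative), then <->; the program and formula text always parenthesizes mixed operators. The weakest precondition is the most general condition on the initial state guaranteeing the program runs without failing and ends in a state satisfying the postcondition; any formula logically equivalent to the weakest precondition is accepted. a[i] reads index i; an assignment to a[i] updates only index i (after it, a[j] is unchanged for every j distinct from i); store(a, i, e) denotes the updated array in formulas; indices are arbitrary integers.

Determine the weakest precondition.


Working backward. After the program, the postcondition d + 5 <= -2 -> ((2*arr[w + 3] + w > -7 -> d - 8 = -1) -> (arr[0] = 0 and 2*w - 2 > -7)) must hold; in canonical form it is d <= -7 -> ((2*arr[w + 3] + w > -7 -> d = 7) -> (arr[0] = 0 and 2*w > -5)).
Before d := arr[d + 1] - 5: arr[d + 1] <= -2 -> ((2*arr[w + 3] + w > -7 -> arr[d + 1] = 12) -> (arr[0] = 0 and 2*w > -5))
Before w := w + 1: arr[d + 1] <= -2 -> ((2*arr[w + 4] + w > -8 -> arr[d + 1] = 12) -> (arr[0] = 0 and 2*w > -7))
Answer: WP = arr[d + 1] <= -2 -> ((2*arr[w + 4] + w > -8 -> arr[d + 1] = 12) -> (arr[0] = 0 and 2*w > -7))


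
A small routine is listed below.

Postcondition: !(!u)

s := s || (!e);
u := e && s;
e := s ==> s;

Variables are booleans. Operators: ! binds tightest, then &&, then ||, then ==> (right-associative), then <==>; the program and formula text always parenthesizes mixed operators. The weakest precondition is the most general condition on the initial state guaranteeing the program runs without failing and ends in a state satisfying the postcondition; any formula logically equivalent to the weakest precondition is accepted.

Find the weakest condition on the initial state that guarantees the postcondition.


Working backward. After the program, the postcondition !(!u) must hold; in canonical form it is u.
Before e := s ==> s: u
Before u := e && s: e && s
Before s := s || (!e): e && (s || (!e))
Answer: WP = e && (s || (!e))


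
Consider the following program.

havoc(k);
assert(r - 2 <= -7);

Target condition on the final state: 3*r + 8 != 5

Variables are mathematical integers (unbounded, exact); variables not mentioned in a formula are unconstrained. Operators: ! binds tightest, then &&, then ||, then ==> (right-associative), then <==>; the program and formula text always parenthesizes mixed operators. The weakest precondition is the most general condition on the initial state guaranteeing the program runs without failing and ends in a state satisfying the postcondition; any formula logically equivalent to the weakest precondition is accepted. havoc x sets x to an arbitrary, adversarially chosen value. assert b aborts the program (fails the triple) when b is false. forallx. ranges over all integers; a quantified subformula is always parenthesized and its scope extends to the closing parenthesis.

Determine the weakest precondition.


Working backward. After the program, the postcondition 3*r + 8 != 5 must hold; in canonical form it is 3*r != -3.
Before assert r - 2 <= -7: r <= -5 && 3*r != -3
Before havoc k: r <= -5 && 3*r != -3
Answer: WP = r <= -5 && 3*r != -3


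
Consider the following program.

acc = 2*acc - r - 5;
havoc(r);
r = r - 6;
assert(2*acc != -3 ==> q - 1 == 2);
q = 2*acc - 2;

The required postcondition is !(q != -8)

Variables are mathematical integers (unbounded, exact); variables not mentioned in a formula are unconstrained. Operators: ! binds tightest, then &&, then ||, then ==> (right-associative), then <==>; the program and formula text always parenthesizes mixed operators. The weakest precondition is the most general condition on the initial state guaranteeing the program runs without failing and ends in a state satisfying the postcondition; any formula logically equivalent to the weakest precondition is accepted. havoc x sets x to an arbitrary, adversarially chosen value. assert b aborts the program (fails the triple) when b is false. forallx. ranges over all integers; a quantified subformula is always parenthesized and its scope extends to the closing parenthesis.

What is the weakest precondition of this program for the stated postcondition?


Working backward. After the program, !(q != -8) must hold.
Before q := 2*acc - 2: !(2*acc != -6)
Before assert 2*acc != -3 ==> q - 1 == 2: (2*acc != -3 ==> q == 3) && (!(2*acc != -6))
Before r := r - 6: (2*acc != -3 ==> q == 3) && (!(2*acc != -6))
Before havoc r: (2*acc != -3 ==> q == 3) && (!(2*acc != -6))
Before acc := 2*acc - r - 5: (4*acc != 2*r + 7 ==> q == 3) && (!(4*acc != 2*r + 4))
Answer: WP = (4*acc != 2*r + 7 ==> q == 3) && (!(4*acc != 2*r + 4))


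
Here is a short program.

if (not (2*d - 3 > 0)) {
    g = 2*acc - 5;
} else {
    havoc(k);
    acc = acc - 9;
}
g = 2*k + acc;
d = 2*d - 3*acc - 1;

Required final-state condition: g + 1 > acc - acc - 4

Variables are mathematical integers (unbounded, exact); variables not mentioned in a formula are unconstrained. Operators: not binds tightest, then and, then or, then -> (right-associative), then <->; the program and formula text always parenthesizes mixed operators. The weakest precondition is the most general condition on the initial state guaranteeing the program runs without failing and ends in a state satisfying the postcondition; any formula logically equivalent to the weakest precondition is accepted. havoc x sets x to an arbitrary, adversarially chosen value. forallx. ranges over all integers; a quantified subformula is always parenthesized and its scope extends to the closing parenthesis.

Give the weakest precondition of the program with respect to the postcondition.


Working backward. After the program, the postcondition g + 1 > acc - acc - 4 must hold; in canonical form it is g > -5.
Before d := 2*d - 3*acc - 1: g > -5
Before g := 2*k + acc: acc + 2*k > -5
Then branch requires acc + 2*k > -5; else branch requires forall k_1. acc + 2*k_1 > 4.
Before the if: ((not (2*d > 3)) -> acc + 2*k > -5) and (2*d > 3 -> (forall k_1. acc + 2*k_1 > 4))
Answer: WP = ((not (2*d > 3)) -> acc + 2*k > -5) and (2*d > 3 -> (forall k_1. acc + 2*k_1 > 4))


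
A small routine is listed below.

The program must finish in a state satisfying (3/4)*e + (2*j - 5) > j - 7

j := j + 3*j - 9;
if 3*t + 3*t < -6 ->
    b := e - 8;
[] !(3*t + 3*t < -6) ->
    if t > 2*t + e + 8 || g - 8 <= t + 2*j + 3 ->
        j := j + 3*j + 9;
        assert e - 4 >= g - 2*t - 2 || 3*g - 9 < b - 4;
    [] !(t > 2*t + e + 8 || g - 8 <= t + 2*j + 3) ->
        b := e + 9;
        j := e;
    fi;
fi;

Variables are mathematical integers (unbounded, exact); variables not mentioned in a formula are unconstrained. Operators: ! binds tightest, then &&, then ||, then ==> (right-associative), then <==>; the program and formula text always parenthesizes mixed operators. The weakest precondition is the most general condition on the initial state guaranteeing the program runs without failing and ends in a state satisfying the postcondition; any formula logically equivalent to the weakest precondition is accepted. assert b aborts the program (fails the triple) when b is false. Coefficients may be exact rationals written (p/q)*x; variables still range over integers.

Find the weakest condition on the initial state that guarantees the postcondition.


Working backward. After the program, the postcondition (3/4)*e + (2*j - 5) > j - 7 must hold; in canonical form it is (3/4)*e + j > -2.
Then branch requires (3/4)*e + j > -2; else branch requires ((e + t < -8 || g <= 2*j + t + 11) ==> ((e + 2*t >= g + 2 || 3*g < b + 5) && (3/4)*e + 4*j > -11)) && ((!(e + t < -8 || g <= 2*j + t + 11)) ==> (7/4)*e > -2).
Before the if: (6*t < -6 ==> (3/4)*e + j > -2) && ((!(6*t < -6)) ==> (((e + t < -8 || g <= 2*j + t + 11) ==> ((e + 2*t >= g + 2 || 3*g < b + 5) && (3/4)*e + 4*j > -11)) && ((!(e + t < -8 || g <= 2*j + t + 11)) ==> (7/4)*e > -2)))
Before j := j + 3*j - 9: (6*t < -6 ==> (3/4)*e + 4*j > 7) && ((!(6*t < -6)) ==> (((e + t < -8 || g <= 8*j + t - 7) ==> ((e + 2*t >= g + 2 || 3*g < b + 5) && (3/4)*e + 16*j > 25)) && ((!(e + t < -8 || g <= 8*j + t - 7)) ==> (7/4)*e > -2)))
Answer: WP = (6*t < -6 ==> (3/4)*e + 4*j > 7) && ((!(6*t < -6)) ==> (((e + t < -8 || g <= 8*j + t - 7) ==> ((e + 2*t >= g + 2 || 3*g < b + 5) && (3/4)*e + 16*j > 25)) && ((!(e + t < -8 || g <= 8*j + t - 7)) ==> (7/4)*e > -2)))


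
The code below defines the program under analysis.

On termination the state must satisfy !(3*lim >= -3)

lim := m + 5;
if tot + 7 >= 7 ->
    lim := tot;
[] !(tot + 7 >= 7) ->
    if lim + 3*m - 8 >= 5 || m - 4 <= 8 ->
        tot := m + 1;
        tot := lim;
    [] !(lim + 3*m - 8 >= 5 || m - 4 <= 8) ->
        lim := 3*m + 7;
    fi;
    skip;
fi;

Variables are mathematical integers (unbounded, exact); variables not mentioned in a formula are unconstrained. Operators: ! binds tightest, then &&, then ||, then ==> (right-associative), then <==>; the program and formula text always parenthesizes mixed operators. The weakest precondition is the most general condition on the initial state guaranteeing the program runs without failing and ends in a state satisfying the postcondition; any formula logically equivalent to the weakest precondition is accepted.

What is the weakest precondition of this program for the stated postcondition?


Working backward. After the program, !(3*lim >= -3) must hold.
Then branch requires !(3*tot >= -3); else branch requires ((lim + 3*m >= 13 || m <= 12) ==> (!(3*lim >= -3))) && ((!(lim + 3*m >= 13 || m <= 12)) ==> (!(9*m >= -24))).
Before the if: (tot >= 0 ==> (!(3*tot >= -3))) && ((!(tot >= 0)) ==> (((lim + 3*m >= 13 || m <= 12) ==> (!(3*lim >= -3))) && ((!(lim + 3*m >= 13 || m <= 12)) ==> (!(9*m >= -24)))))
Before lim := m + 5: (tot >= 0 ==> (!(3*tot >= -3))) && ((!(tot >= 0)) ==> (((4*m >= 8 || m <= 12) ==> (!(3*m >= -18))) && ((!(4*m >= 8 || m <= 12)) ==> (!(9*m >= -24)))))
Answer: WP = (tot >= 0 ==> (!(3*tot >= -3))) && ((!(tot >= 0)) ==> (((4*m >= 8 || m <= 12) ==> (!(3*m >= -18))) && ((!(4*m >= 8 || m <= 12)) ==> (!(9*m >= -24)))))


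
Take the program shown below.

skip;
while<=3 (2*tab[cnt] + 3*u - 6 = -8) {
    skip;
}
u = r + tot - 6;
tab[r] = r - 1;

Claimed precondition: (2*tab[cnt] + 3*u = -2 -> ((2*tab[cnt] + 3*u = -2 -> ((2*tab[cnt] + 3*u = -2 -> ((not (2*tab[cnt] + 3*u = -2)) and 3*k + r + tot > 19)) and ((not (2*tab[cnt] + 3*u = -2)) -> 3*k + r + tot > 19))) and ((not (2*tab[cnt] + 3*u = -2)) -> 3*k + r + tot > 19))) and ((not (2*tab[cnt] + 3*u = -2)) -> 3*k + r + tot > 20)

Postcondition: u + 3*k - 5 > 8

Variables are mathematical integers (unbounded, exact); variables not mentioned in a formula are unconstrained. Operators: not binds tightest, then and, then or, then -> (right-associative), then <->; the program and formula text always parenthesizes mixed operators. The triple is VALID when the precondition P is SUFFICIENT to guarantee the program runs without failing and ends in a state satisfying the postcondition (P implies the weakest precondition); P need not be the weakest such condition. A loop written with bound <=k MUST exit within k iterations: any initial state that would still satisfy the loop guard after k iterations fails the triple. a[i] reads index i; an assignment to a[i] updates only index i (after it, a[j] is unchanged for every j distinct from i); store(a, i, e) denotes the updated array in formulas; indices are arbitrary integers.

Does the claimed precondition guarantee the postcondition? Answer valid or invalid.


Working backward. After the program, the postcondition u + 3*k - 5 > 8 must hold; in canonical form it is 3*k + u > 13.
Before tab[r] := r - 1: 3*k + u > 13
Before u := r + tot - 6: 3*k + r + tot > 19
Before the loop (bound <=3), unroll the exhaustion recursion (WP_0 = exit-now case; WP_j = one more guarded iteration, up to j = 3):
  WP_0: (not (2*tab[cnt] + 3*u = -2)) and 3*k + r + tot > 19
  WP_1: (2*tab[cnt] + 3*u = -2 -> ((not (2*tab[cnt] + 3*u = -2)) and 3*k + r + tot > 19)) and ((not (2*tab[cnt] + 3*u = -2)) -> 3*k + r + tot > 19)
  WP_2: (2*tab[cnt] + 3*u = -2 -> ((2*tab[cnt] + 3*u = -2 -> ((not (2*tab[cnt] + 3*u = -2)) and 3*k + r + tot > 19)) and ((not (2*tab[cnt] + 3*u = -2)) -> 3*k + r + tot > 19))) and ((not (2*tab[cnt] + 3*u = -2)) -> 3*k + r + tot > 19)
  WP_3: (2*tab[cnt] + 3*u = -2 -> ((2*tab[cnt] + 3*u = -2 -> ((2*tab[cnt] + 3*u = -2 -> ((not (2*tab[cnt] + 3*u = -2)) and 3*k + r + tot > 19)) and ((not (2*tab[cnt] + 3*u = -2)) -> 3*k + r + tot > 19))) and ((not (2*tab[cnt] + 3*u = -2)) -> 3*k + r + tot > 19))) and ((not (2*tab[cnt] + 3*u = -2)) -> 3*k + r + tot > 19)
So before the loop: (2*tab[cnt] + 3*u = -2 -> ((2*tab[cnt] + 3*u = -2 -> ((2*tab[cnt] + 3*u = -2 -> ((not (2*tab[cnt] + 3*u = -2)) and 3*k + r + tot > 19)) and ((not (2*tab[cnt] + 3*u = -2)) -> 3*k + r + tot > 19))) and ((not (2*tab[cnt] + 3*u = -2)) -> 3*k + r + tot > 19))) and ((not (2*tab[cnt] + 3*u = -2)) -> 3*k + r + tot > 19)
Before skip: (2*tab[cnt] + 3*u = -2 -> ((2*tab[cnt] + 3*u = -2 -> ((2*tab[cnt] + 3*u = -2 -> ((not (2*tab[cnt] + 3*u = -2)) and 3*k + r + tot > 19)) and ((not (2*tab[cnt] + 3*u = -2)) -> 3*k + r + tot > 19))) and ((not (2*tab[cnt] + 3*u = -2)) -> 3*k + r + tot > 19))) and ((not (2*tab[cnt] + 3*u = -2)) -> 3*k + r + tot > 19)
The weakest precondition is (2*tab[cnt] + 3*u = -2 -> ((2*tab[cnt] + 3*u = -2 -> ((2*tab[cnt] + 3*u = -2 -> ((not (2*tab[cnt] + 3*u = -2)) and 3*k + r + tot > 19)) and ((not (2*tab[cnt] + 3*u = -2)) -> 3*k + r + tot > 19))) and ((not (2*tab[cnt] + 3*u = -2)) -> 3*k + r + tot > 19))) and ((not (2*tab[cnt] + 3*u = -2)) -> 3*k + r + tot > 19).
Check whether (2*tab[cnt] + 3*u = -2 -> ((2*tab[cnt] + 3*u = -2 -> ((2*tab[cnt] + 3*u = -2 -> ((not (2*tab[cnt] + 3*u = -2)) and 3*k + r + tot > 19)) and ((not (2*tab[cnt] + 3*u = -2)) -> 3*k + r + tot > 19))) and ((not (2*tab[cnt] + 3*u = -2)) -> 3*k + r + tot > 19))) and ((not (2*tab[cnt] + 3*u = -2)) -> 3*k + r + tot > 20) implies it.
Every state satisfying the precondition satisfies the weakest precondition: the implication holds.
Answer: valid


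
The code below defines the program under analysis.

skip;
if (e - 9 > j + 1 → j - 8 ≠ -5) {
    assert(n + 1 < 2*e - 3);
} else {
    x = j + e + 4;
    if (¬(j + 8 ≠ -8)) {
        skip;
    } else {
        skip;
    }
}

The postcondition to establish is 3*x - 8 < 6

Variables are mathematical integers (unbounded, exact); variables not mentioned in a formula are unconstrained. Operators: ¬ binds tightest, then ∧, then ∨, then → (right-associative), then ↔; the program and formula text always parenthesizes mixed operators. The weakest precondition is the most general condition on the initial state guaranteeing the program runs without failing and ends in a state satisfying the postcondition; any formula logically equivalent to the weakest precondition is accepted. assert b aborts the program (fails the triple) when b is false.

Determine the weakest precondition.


Working backward. After the program, the postcondition 3*x - 8 < 6 must hold; in canonical form it is 3*x < 14.
Then branch requires n < 2*e - 4 ∧ 3*x < 14; else branch requires ((¬(j ≠ -16)) → 3*e + 3*j < 2) ∧ (j ≠ -16 → 3*e + 3*j < 2).
Before the if: ((e > j + 10 → j ≠ 3) → (n < 2*e - 4 ∧ 3*x < 14)) ∧ ((¬(e > j + 10 → j ≠ 3)) → (((¬(j ≠ -16)) → 3*e + 3*j < 2) ∧ (j ≠ -16 → 3*e + 3*j < 2)))
Before skip: ((e > j + 10 → j ≠ 3) → (n < 2*e - 4 ∧ 3*x < 14)) ∧ ((¬(e > j + 10 → j ≠ 3)) → (((¬(j ≠ -16)) → 3*e + 3*j < 2) ∧ (j ≠ -16 → 3*e + 3*j < 2)))
Answer: WP = ((e > j + 10 → j ≠ 3) → (n < 2*e - 4 ∧ 3*x < 14)) ∧ ((¬(e > j + 10 → j ≠ 3)) → (((¬(j ≠ -16)) → 3*e + 3*j < 2) ∧ (j ≠ -16 → 3*e + 3*j < 2)))


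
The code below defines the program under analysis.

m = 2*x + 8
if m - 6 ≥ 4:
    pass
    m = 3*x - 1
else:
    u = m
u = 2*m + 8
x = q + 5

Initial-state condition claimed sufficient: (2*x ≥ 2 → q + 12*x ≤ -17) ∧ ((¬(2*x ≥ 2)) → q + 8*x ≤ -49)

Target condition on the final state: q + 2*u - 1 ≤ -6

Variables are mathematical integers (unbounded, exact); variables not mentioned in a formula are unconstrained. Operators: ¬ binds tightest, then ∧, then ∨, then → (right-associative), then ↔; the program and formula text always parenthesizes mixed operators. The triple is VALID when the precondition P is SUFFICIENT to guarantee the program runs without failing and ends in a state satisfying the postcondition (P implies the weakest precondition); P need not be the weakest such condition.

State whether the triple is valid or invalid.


Working backward. After the program, the postcondition q + 2*u - 1 ≤ -6 must hold; in canonical form it is q + 2*u ≤ -5.
Before x := q + 5: q + 2*u ≤ -5
Before u := 2*m + 8: 4*m + q ≤ -21
Then branch requires q + 12*x ≤ -17; else branch requires 4*m + q ≤ -21.
Before the if: (m ≥ 10 → q + 12*x ≤ -17) ∧ ((¬(m ≥ 10)) → 4*m + q ≤ -21)
Before m := 2*x + 8: (2*x ≥ 2 → q + 12*x ≤ -17) ∧ ((¬(2*x ≥ 2)) → q + 8*x ≤ -53)
The weakest precondition is (2*x ≥ 2 → q + 12*x ≤ -17) ∧ ((¬(2*x ≥ 2)) → q + 8*x ≤ -53).
Check whether (2*x ≥ 2 → q + 12*x ≤ -17) ∧ ((¬(2*x ≥ 2)) → q + 8*x ≤ -49) implies it.
Countermodel: at the initial state q = -52, x = 0, the precondition holds but the weakest precondition fails.
Answer: invalid


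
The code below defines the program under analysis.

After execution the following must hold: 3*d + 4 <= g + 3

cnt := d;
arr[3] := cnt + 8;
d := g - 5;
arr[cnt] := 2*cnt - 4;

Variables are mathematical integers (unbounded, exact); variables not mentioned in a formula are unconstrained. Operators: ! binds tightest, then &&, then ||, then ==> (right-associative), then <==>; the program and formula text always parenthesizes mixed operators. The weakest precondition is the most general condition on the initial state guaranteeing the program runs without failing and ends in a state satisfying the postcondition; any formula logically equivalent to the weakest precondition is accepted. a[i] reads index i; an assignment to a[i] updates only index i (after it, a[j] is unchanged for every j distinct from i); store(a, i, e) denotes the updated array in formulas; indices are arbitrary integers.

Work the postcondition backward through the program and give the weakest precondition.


Working backward. After the program, the postcondition 3*d + 4 <= g + 3 must hold; in canonical form it is 3*d <= g - 1.
Before arr[cnt] := 2*cnt - 4: 3*d <= g - 1
Before d := g - 5: 2*g <= 14
Before arr[3] := cnt + 8: 2*g <= 14
Before cnt := d: 2*g <= 14
Answer: WP = 2*g <= 14


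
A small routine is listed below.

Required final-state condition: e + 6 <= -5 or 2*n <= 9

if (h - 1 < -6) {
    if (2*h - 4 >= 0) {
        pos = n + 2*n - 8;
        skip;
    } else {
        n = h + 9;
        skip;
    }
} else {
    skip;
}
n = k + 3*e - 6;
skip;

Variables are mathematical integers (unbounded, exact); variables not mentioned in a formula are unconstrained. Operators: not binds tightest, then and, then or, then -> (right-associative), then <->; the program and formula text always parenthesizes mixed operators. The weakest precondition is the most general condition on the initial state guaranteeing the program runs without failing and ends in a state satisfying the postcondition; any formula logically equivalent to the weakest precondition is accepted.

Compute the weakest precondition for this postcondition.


Working backward. After the program, the postcondition e + 6 <= -5 or 2*n <= 9 must hold; in canonical form it is e <= -11 or 2*n <= 9.
Before skip: e <= -11 or 2*n <= 9
Before n := k + 3*e - 6: e <= -11 or 6*e + 2*k <= 21
Then branch requires (2*h >= 4 -> (e <= -11 or 6*e + 2*k <= 21)) and ((not (2*h >= 4)) -> (e <= -11 or 6*e + 2*k <= 21)); else branch requires e <= -11 or 6*e + 2*k <= 21.
Before the if: (h < -5 -> ((2*h >= 4 -> (e <= -11 or 6*e + 2*k <= 21)) and ((not (2*h >= 4)) -> (e <= -11 or 6*e + 2*k <= 21)))) and ((not (h < -5)) -> (e <= -11 or 6*e + 2*k <= 21))
Answer: WP = (h < -5 -> ((2*h >= 4 -> (e <= -11 or 6*e + 2*k <= 21)) and ((not (2*h >= 4)) -> (e <= -11 or 6*e + 2*k <= 21)))) and ((not (h < -5)) -> (e <= -11 or 6*e + 2*k <= 21))


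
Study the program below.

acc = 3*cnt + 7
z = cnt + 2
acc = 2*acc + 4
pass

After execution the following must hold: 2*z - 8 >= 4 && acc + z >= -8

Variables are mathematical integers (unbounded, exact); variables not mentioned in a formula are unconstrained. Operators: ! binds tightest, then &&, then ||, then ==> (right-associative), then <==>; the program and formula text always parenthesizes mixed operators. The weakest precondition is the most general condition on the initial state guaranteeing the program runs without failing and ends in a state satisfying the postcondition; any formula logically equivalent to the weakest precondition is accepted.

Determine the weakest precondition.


Working backward. After the program, the postcondition 2*z - 8 >= 4 && acc + z >= -8 must hold; in canonical form it is 2*z >= 12 && acc + z >= -8.
Before skip: 2*z >= 12 && acc + z >= -8
Before acc := 2*acc + 4: 2*z >= 12 && 2*acc + z >= -12
Before z := cnt + 2: 2*cnt >= 8 && 2*acc + cnt >= -14
Before acc := 3*cnt + 7: 2*cnt >= 8 && 7*cnt >= -28
Answer: WP = 2*cnt >= 8 && 7*cnt >= -28


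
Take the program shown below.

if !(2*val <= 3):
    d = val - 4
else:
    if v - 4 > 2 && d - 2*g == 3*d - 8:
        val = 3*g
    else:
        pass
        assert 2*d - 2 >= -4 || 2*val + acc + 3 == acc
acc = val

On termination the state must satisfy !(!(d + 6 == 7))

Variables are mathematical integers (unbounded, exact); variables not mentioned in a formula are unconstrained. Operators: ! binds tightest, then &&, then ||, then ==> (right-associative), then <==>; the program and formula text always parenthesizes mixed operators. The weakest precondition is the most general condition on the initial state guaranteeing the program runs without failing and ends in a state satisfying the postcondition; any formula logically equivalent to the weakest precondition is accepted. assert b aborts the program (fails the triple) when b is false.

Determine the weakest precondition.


Working backward. After the program, the postcondition !(!(d + 6 == 7)) must hold; in canonical form it is d == 1.
Before acc := val: d == 1
Then branch requires val == 5; else branch requires ((v > 6 && 2*d + 2*g == 8) ==> d == 1) && ((!(v > 6 && 2*d + 2*g == 8)) ==> ((2*d >= -2 || 2*val == -3) && d == 1)).
Before the if: ((!(2*val <= 3)) ==> val == 5) && (2*val <= 3 ==> (((v > 6 && 2*d + 2*g == 8) ==> d == 1) && ((!(v > 6 && 2*d + 2*g == 8)) ==> ((2*d >= -2 || 2*val == -3) && d == 1))))
Answer: WP = ((!(2*val <= 3)) ==> val == 5) && (2*val <= 3 ==> (((v > 6 && 2*d + 2*g == 8) ==> d == 1) && ((!(v > 6 && 2*d + 2*g == 8)) ==> ((2*d >= -2 || 2*val == -3) && d == 1))))


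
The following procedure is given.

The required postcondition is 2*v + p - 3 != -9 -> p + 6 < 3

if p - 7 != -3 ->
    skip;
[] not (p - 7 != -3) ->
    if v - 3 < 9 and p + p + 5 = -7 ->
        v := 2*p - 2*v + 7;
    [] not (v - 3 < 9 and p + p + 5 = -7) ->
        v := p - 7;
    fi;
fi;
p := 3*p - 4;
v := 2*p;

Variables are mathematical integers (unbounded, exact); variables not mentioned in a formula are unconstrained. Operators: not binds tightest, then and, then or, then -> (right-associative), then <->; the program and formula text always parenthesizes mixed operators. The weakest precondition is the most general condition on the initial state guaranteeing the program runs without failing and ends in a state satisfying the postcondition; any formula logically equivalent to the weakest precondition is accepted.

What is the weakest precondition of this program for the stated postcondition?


Working backward. After the program, the postcondition 2*v + p - 3 != -9 -> p + 6 < 3 must hold; in canonical form it is p + 2*v != -6 -> p < -3.
Before v := 2*p: 5*p != -6 -> p < -3
Before p := 3*p - 4: 15*p != 14 -> 3*p < 1
Then branch requires 15*p != 14 -> 3*p < 1; else branch requires ((v < 12 and 2*p = -12) -> (15*p != 14 -> 3*p < 1)) and ((not (v < 12 and 2*p = -12)) -> (15*p != 14 -> 3*p < 1)).
Before the if: (p != 4 -> (15*p != 14 -> 3*p < 1)) and ((not (p != 4)) -> (((v < 12 and 2*p = -12) -> (15*p != 14 -> 3*p < 1)) and ((not (v < 12 and 2*p = -12)) -> (15*p != 14 -> 3*p < 1))))
Answer: WP = (p != 4 -> (15*p != 14 -> 3*p < 1)) and ((not (p != 4)) -> (((v < 12 and 2*p = -12) -> (15*p != 14 -> 3*p < 1)) and ((not (v < 12 and 2*p = -12)) -> (15*p != 14 -> 3*p < 1))))
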